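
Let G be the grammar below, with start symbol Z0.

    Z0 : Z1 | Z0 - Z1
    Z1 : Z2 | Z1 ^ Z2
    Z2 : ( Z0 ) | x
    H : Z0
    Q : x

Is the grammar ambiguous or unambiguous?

Unambiguous

(H, Q are unreachable from Z0, so their rules don't affect L(Z0).) This is a standard precedence ladder (Z0 over Z1 over Z2), with each level left-recursive on its own operator ('-' at Z0, '^' at Z1). That structure is LR(1), hence unambiguous.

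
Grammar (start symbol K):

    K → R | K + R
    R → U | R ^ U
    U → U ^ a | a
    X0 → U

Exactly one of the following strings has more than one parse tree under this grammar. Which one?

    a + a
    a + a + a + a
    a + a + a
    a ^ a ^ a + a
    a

a + a: 1 tree
a + a + a + a: 1 tree
a + a + a: 1 tree
a ^ a ^ a + a: 4 trees
a: 1 tree

a ^ a ^ a + a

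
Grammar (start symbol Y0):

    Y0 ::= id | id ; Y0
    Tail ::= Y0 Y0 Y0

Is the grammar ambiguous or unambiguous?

Only Y0 is reachable from Y0; ignoring the rest: Right-recursive list with a separator: after each atom, whether the separator follows determines the rule. One parse per string.

Unambiguous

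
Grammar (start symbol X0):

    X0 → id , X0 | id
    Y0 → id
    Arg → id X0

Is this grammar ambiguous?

(Y0, Arg are unreachable from X0, so their rules don't affect L(X0).) Right-recursive list with a separator: after each atom, whether the separator follows determines the rule. One parse per string.

Unambiguous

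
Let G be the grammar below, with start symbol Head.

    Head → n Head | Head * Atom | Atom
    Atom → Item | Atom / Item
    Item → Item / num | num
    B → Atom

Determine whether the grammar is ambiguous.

Ambiguous

Witness: num / num

Derivation 1: Head ⇒ Atom ⇒ Item ⇒ Item / num ⇒ num / num
Derivation 2: Head ⇒ Atom ⇒ Atom / Item ⇒ Item / Item ⇒ num / Item ⇒ num / num

Two distinct leftmost derivations for the same string.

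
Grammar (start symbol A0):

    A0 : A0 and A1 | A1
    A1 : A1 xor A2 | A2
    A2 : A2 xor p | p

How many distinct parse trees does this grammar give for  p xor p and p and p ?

2

Parse trees for p xor p and p and p:
  [A0 [A0 [A0 [A1 [A1 [A2 p]] xor [A2 p]]] and [A1 [A2 p]]] and [A1 [A2 p]]]
  [A0 [A0 [A0 [A1 [A2 [A2 p] xor p]]] and [A1 [A2 p]]] and [A1 [A2 p]]]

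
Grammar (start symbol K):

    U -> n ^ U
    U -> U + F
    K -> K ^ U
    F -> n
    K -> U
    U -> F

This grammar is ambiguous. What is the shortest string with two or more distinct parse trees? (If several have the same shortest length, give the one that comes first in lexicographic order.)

length 1: no string has ≥2 trees
length 3: n ^ n has 2 parse trees

Two derivations of n ^ n:
  K ⇒ K ^ U ⇒ U ^ U ⇒ F ^ U ⇒ n ^ U ⇒ n ^ F ⇒ n ^ n
  K ⇒ U ⇒ n ^ U ⇒ n ^ F ⇒ n ^ n

n ^ n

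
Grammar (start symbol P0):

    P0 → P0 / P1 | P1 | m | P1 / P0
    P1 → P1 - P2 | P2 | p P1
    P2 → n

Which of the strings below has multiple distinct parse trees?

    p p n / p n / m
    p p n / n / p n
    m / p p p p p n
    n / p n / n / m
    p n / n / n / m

p p n / n / p n

p p n / p n / m: 1 tree
p p n / n / p n: 4 trees
m / p p p p p n: 1 tree
n / p n / n / m: 1 tree
p n / n / n / m: 1 tree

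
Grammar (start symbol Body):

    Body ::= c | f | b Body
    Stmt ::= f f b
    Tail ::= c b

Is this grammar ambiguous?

Unambiguous

Only Body is reachable from Body; ignoring the rest: Restricted to the reachable nonterminals, every rule has the form A → t or A → t B, and no two rules for the same A share a first terminal. The grammar encodes a DFA — one run per string.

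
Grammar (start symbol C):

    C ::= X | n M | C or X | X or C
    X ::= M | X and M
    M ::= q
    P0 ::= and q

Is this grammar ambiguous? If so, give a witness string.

Witness: q or q

Derivation 1: C ⇒ C or X ⇒ X or X ⇒ M or X ⇒ q or X ⇒ q or M ⇒ q or q
Derivation 2: C ⇒ X or C ⇒ M or C ⇒ q or C ⇒ q or X ⇒ q or M ⇒ q or q

Two distinct leftmost derivations for the same string.

Ambiguous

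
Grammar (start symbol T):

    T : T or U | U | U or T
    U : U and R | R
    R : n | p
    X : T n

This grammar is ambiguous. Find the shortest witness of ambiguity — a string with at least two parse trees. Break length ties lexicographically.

length 1: no string has ≥2 trees
length 3: n or n has 2 parse trees

Two derivations of n or n:
  T ⇒ T or U ⇒ U or U ⇒ R or U ⇒ n or U ⇒ n or R ⇒ n or n
  T ⇒ U or T ⇒ R or T ⇒ n or T ⇒ n or U ⇒ n or R ⇒ n or n

n or n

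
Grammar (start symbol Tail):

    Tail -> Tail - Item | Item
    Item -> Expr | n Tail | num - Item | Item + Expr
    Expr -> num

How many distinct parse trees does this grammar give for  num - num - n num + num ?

Parse trees for num - num - n num + num (showing first 6 of 11):
  [Tail [Tail [Item [Expr num]]] - [Item num - [Item n [Tail [Item [Item [Expr num]] + [Expr num]]]]]]
  [Tail [Tail [Item [Expr num]]] - [Item num - [Item [Item n [Tail [Item [Expr num]]]] + [Expr num]]]]
  [Tail [Tail [Item [Expr num]]] - [Item [Item num - [Item n [Tail [Item [Expr num]]]]] + [Expr num]]]
  [Tail [Tail [Tail [Item [Expr num]]] - [Item [Expr num]]] - [Item n [Tail [Item [Item [Expr num]] + [Expr num]]]]]
  [Tail [Tail [Tail [Item [Expr num]]] - [Item [Expr num]]] - [Item [Item n [Tail [Item [Expr num]]]] + [Expr num]]]
  [Tail [Tail [Item num - [Item [Expr num]]]] - [Item n [Tail [Item [Item [Expr num]] + [Expr num]]]]]

11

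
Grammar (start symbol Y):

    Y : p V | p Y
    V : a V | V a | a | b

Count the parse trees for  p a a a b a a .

10

Parse trees for p a a a b a a (showing first 6 of 10):
  [Y p [V a [V a [V a [V [V [V b] a] a]]]]]
  [Y p [V a [V a [V [V a [V [V b] a]] a]]]]
  [Y p [V a [V a [V [V [V a [V b]] a] a]]]]
  [Y p [V a [V [V a [V a [V [V b] a]]] a]]]
  [Y p [V a [V [V a [V [V a [V b]] a]] a]]]
  [Y p [V a [V [V [V a [V a [V b]]] a] a]]]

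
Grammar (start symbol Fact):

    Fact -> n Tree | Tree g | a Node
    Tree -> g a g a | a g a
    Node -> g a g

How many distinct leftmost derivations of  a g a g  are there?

2

Parse trees for a g a g:
  [Fact [Tree a g a] g]
  [Fact a [Node g a g]]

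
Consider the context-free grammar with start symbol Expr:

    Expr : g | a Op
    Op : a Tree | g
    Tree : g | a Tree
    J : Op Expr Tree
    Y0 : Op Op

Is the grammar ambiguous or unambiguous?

(J, Y0 are unreachable from Expr, so their rules don't affect L(Expr).) Each reachable nonterminal has at most one production per leading terminal, and all productions are right-linear; the derivation is determined token-by-token.

Unambiguous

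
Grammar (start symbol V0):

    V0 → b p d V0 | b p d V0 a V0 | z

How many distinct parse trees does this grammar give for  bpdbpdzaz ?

Parse trees for bpdbpdzaz:
  [V0 b p d [V0 b p d [V0 z] a [V0 z]]]
  [V0 b p d [V0 b p d [V0 z]] a [V0 z]]

2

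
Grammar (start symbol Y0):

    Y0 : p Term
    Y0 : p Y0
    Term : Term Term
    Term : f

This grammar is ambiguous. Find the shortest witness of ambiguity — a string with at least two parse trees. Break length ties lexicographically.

p f f f

length 2: no string has ≥2 trees
length 3: no string has ≥2 trees
length 4: p f f f has 2 parse trees

Two derivations of p f f f:
  Y0 ⇒ p Term ⇒ p Term Term ⇒ p Term Term Term ⇒ p f Term Term ⇒ p f f Term ⇒ p f f f
  Y0 ⇒ p Term ⇒ p Term Term ⇒ p f Term ⇒ p f Term Term ⇒ p f f Term ⇒ p f f f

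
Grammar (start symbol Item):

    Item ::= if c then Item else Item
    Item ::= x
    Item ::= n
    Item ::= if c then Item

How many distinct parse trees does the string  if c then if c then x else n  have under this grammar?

2

Parse trees for if c then if c then x else n:
  [Item if c then [Item if c then [Item x]] else [Item n]]
  [Item if c then [Item if c then [Item x] else [Item n]]]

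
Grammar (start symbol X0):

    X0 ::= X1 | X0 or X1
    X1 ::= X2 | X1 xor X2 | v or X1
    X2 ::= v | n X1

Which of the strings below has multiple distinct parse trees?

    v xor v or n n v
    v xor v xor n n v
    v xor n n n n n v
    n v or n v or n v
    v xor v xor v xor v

v xor v or n n v: 1 tree
v xor v xor n n v: 1 tree
v xor n n n n n v: 1 tree
n v or n v or n v: 4 trees
v xor v xor v xor v: 1 tree

n v or n v or n v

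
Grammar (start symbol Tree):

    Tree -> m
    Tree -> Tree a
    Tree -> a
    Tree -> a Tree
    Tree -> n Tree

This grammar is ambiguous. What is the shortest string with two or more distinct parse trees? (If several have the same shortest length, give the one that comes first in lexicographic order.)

length 1: no string has ≥2 trees
length 2: a a has 2 parse trees

Two derivations of a a:
  Tree ⇒ Tree a ⇒ a a
  Tree ⇒ a Tree ⇒ a a

a a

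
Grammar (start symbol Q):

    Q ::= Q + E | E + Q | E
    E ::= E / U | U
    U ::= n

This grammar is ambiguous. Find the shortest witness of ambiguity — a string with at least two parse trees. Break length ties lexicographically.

length 1: no string has ≥2 trees
length 3: n + n has 2 parse trees

Two derivations of n + n:
  Q ⇒ Q + E ⇒ E + E ⇒ U + E ⇒ n + E ⇒ n + U ⇒ n + n
  Q ⇒ E + Q ⇒ U + Q ⇒ n + Q ⇒ n + E ⇒ n + U ⇒ n + n

n + n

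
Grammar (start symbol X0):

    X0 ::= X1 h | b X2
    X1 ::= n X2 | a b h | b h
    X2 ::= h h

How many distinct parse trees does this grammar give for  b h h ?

Parse trees for b h h:
  [X0 [X1 b h] h]
  [X0 b [X2 h h]]

2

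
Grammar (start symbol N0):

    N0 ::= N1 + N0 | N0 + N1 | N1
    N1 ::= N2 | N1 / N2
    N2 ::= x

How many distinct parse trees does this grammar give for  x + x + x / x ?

4

Parse trees for x + x + x / x:
  [N0 [N1 [N2 x]] + [N0 [N1 [N2 x]] + [N0 [N1 [N1 [N2 x]] / [N2 x]]]]]
  [N0 [N1 [N2 x]] + [N0 [N0 [N1 [N2 x]]] + [N1 [N1 [N2 x]] / [N2 x]]]]
  [N0 [N0 [N1 [N2 x]] + [N0 [N1 [N2 x]]]] + [N1 [N1 [N2 x]] / [N2 x]]]
  [N0 [N0 [N0 [N1 [N2 x]]] + [N1 [N2 x]]] + [N1 [N1 [N2 x]] / [N2 x]]]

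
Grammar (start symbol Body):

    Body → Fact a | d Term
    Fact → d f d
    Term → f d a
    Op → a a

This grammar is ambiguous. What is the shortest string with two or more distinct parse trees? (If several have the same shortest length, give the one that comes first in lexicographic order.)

d f d a

length 4: d f d a has 2 parse trees

Two derivations of d f d a:
  Body ⇒ Fact a ⇒ d f d a
  Body ⇒ d Term ⇒ d f d a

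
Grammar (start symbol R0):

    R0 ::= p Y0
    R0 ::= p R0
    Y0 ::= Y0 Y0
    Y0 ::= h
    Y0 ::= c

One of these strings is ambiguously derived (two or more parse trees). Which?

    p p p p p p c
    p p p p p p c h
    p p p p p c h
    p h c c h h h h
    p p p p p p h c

p h c c h h h h

p p p p p p c: 1 tree
p p p p p p c h: 1 tree
p p p p p c h: 1 tree
p h c c h h h h: 132 trees
p p p p p p h c: 1 tree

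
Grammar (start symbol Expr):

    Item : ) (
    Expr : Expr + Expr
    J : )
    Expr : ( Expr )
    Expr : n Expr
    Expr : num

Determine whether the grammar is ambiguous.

Ambiguous

Witness: n num + num

Derivation 1: Expr ⇒ Expr + Expr ⇒ n Expr + Expr ⇒ n num + Expr ⇒ n num + num
Derivation 2: Expr ⇒ n Expr ⇒ n Expr + Expr ⇒ n num + Expr ⇒ n num + num

Two distinct leftmost derivations for the same string.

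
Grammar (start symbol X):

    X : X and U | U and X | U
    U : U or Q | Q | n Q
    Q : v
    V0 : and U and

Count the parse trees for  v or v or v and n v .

2

Parse trees for v or v or v and n v:
  [X [X [U [U [U [Q v]] or [Q v]] or [Q v]]] and [U n [Q v]]]
  [X [U [U [U [Q v]] or [Q v]] or [Q v]] and [X [U n [Q v]]]]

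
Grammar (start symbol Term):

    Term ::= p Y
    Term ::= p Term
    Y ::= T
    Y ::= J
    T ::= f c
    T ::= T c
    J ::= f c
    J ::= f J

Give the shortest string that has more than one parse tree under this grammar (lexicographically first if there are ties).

p f c

length 3: p f c has 2 parse trees

Two derivations of p f c:
  Term ⇒ p Y ⇒ p T ⇒ p f c
  Term ⇒ p Y ⇒ p J ⇒ p f c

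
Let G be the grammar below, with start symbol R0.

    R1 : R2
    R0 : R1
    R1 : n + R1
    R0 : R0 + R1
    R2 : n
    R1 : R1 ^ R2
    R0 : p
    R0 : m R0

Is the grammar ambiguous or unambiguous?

Witness: n + n

Derivation 1: R0 ⇒ R1 ⇒ n + R1 ⇒ n + R2 ⇒ n + n
Derivation 2: R0 ⇒ R0 + R1 ⇒ R1 + R1 ⇒ R2 + R1 ⇒ n + R1 ⇒ n + R2 ⇒ n + n

Two distinct leftmost derivations for the same string.

Ambiguous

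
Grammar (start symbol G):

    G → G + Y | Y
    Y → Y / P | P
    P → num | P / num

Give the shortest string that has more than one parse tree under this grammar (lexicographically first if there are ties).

length 1: no string has ≥2 trees
length 3: num / num has 2 parse trees

Two derivations of num / num:
  G ⇒ Y ⇒ Y / P ⇒ P / P ⇒ num / P ⇒ num / num
  G ⇒ Y ⇒ P ⇒ P / num ⇒ num / num

num / num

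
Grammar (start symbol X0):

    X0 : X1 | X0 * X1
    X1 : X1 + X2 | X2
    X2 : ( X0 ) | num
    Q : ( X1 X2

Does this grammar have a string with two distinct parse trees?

Unambiguous

(Q is unreachable from X0, so its rules don't affect L(X0).) X0 → X0 * X1 | X1  ;  X1 → X1 + X2 | X2  — a left-associative chain with X2 at the bottom. Each string factors uniquely by precedence.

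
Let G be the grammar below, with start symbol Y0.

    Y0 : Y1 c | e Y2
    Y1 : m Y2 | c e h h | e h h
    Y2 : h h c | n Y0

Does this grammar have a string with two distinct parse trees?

Witness: e h h c

Derivation 1: Y0 ⇒ Y1 c ⇒ e h h c
Derivation 2: Y0 ⇒ e Y2 ⇒ e h h c

Two distinct leftmost derivations for the same string.

Ambiguous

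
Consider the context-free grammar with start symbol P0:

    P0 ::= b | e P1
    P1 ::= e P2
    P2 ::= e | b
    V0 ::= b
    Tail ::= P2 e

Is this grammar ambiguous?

Unambiguous

(V0, Tail are unreachable from P0, so their rules don't affect L(P0).) Restricted to the reachable nonterminals, every rule has the form A → t or A → t B, and no two rules for the same A share a first terminal. The grammar encodes a DFA — one run per string.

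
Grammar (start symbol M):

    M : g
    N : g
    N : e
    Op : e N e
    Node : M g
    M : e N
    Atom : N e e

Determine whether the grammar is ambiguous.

Unambiguous

Only M, N are reachable from M; ignoring the rest: The reachable rules are right-linear with at most one rule per (nonterminal, next-terminal) pair. Each input token forces the next rule, so parsing is deterministic.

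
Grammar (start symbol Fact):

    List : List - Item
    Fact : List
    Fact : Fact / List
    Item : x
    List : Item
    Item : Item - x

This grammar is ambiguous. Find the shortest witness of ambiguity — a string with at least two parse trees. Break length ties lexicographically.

x - x

length 1: no string has ≥2 trees
length 3: x - x has 2 parse trees

Two derivations of x - x:
  Fact ⇒ List ⇒ List - Item ⇒ Item - Item ⇒ x - Item ⇒ x - x
  Fact ⇒ List ⇒ Item ⇒ Item - x ⇒ x - x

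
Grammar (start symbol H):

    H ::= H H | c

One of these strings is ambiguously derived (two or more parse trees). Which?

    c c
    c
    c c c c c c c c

c c: 1 tree
c: 1 tree
c c c c c c c c: 429 trees

c c c c c c c c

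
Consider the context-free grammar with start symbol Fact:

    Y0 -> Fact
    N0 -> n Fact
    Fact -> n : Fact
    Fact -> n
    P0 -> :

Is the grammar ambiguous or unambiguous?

Unambiguous

Only Fact is reachable from Fact; ignoring the rest: Right-recursive list with a separator: after each atom, whether the separator follows determines the rule. One parse per string.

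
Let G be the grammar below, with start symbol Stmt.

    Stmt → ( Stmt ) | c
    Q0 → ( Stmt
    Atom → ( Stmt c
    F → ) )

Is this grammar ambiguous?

Unambiguous

(Q0, Atom, F are unreachable from Stmt, so their rules don't affect L(Stmt).) L(Stmt) is { openⁿ atom closeⁿ : n ≥ 0 }. The bracket depth fixes n, and the derivation is forced at every step.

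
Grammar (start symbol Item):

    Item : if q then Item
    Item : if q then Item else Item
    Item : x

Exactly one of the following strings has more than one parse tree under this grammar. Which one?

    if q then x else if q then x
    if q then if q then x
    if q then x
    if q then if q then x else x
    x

if q then if q then x else x

if q then x else if q then x: 1 tree
if q then if q then x: 1 tree
if q then x: 1 tree
if q then if q then x else x: 2 trees
x: 1 tree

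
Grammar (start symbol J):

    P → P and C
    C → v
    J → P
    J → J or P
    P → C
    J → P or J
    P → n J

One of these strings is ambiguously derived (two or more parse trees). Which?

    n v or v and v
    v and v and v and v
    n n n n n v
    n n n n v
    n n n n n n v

n v or v and v: 6 trees
v and v and v and v: 1 tree
n n n n n v: 1 tree
n n n n v: 1 tree
n n n n n n v: 1 tree

n v or v and v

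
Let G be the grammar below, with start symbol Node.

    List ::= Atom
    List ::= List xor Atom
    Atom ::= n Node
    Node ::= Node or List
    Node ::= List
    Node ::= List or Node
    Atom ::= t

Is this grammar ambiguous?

Witness: t or t

Derivation 1: Node ⇒ Node or List ⇒ List or List ⇒ Atom or List ⇒ t or List ⇒ t or Atom ⇒ t or t
Derivation 2: Node ⇒ List or Node ⇒ Atom or Node ⇒ t or Node ⇒ t or List ⇒ t or Atom ⇒ t or t

Two distinct leftmost derivations for the same string.

Ambiguous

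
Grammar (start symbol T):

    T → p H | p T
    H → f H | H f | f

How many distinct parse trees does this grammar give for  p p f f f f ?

8

Parse trees for p p f f f f:
  [T p [T p [H f [H f [H f [H f]]]]]]
  [T p [T p [H f [H f [H [H f] f]]]]]
  [T p [T p [H f [H [H f [H f]] f]]]]
  [T p [T p [H f [H [H [H f] f] f]]]]
  [T p [T p [H [H f [H f [H f]]] f]]]
  [T p [T p [H [H f [H [H f] f]] f]]]
  [T p [T p [H [H [H f [H f]] f] f]]]
  [T p [T p [H [H [H [H f] f] f] f]]]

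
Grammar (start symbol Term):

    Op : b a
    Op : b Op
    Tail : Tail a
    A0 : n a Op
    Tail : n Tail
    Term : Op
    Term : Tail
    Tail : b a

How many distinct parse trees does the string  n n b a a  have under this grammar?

3

Parse trees for n n b a a:
  [Term [Tail [Tail n [Tail n [Tail b a]]] a]]
  [Term [Tail n [Tail [Tail n [Tail b a]] a]]]
  [Term [Tail n [Tail n [Tail [Tail b a] a]]]]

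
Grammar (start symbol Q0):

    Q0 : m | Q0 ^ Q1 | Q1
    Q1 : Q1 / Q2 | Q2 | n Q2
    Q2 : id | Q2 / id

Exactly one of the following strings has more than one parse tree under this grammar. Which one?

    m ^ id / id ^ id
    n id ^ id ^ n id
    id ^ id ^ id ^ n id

m ^ id / id ^ id

m ^ id / id ^ id: 2 trees
n id ^ id ^ n id: 1 tree
id ^ id ^ id ^ n id: 1 tree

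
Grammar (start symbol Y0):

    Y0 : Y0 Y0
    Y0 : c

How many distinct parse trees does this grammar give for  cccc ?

5

Parse trees for cccc:
  [Y0 [Y0 c] [Y0 [Y0 c] [Y0 [Y0 c] [Y0 c]]]]
  [Y0 [Y0 c] [Y0 [Y0 [Y0 c] [Y0 c]] [Y0 c]]]
  [Y0 [Y0 [Y0 c] [Y0 c]] [Y0 [Y0 c] [Y0 c]]]
  [Y0 [Y0 [Y0 c] [Y0 [Y0 c] [Y0 c]]] [Y0 c]]
  [Y0 [Y0 [Y0 [Y0 c] [Y0 c]] [Y0 c]] [Y0 c]]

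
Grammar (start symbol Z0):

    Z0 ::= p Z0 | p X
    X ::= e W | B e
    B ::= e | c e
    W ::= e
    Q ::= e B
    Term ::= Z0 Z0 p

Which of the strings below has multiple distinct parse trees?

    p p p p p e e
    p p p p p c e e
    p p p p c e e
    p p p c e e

p p p p p e e: 2 trees
p p p p p c e e: 1 tree
p p p p c e e: 1 tree
p p p c e e: 1 tree

p p p p p e e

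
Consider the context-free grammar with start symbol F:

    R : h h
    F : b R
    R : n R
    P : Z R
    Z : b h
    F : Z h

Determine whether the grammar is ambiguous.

Witness: b h h

Derivation 1: F ⇒ b R ⇒ b h h
Derivation 2: F ⇒ Z h ⇒ b h h

Two distinct leftmost derivations for the same string.

Ambiguous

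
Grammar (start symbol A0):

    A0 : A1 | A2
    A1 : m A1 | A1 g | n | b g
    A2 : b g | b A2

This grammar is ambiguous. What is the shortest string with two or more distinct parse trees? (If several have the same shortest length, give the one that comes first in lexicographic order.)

length 1: no string has ≥2 trees
length 2: b g has 2 parse trees

Two derivations of b g:
  A0 ⇒ A1 ⇒ b g
  A0 ⇒ A2 ⇒ b g

b g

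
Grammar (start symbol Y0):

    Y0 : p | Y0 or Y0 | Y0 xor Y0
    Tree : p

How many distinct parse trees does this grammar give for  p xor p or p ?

2

Parse trees for p xor p or p:
  [Y0 [Y0 [Y0 p] xor [Y0 p]] or [Y0 p]]
  [Y0 [Y0 p] xor [Y0 [Y0 p] or [Y0 p]]]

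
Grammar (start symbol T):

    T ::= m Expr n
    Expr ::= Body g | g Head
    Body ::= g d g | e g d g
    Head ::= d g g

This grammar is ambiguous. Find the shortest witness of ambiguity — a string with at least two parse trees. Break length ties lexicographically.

m g d g g n

length 6: m g d g g n has 2 parse trees

Two derivations of m g d g g n:
  T ⇒ m Expr n ⇒ m Body g n ⇒ m g d g g n
  T ⇒ m Expr n ⇒ m g Head n ⇒ m g d g g n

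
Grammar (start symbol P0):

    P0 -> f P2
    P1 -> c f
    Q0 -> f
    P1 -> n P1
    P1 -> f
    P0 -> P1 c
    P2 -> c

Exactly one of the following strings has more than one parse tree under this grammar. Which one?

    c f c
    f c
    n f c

c f c: 1 tree
f c: 2 trees
n f c: 1 tree

f c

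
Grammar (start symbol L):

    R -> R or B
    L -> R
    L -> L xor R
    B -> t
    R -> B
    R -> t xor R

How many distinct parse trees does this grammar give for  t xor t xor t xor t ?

8

Parse trees for t xor t xor t xor t:
  [L [R t xor [R t xor [R t xor [R [B t]]]]]]
  [L [L [R [B t]]] xor [R t xor [R t xor [R [B t]]]]]
  [L [L [R t xor [R [B t]]]] xor [R t xor [R [B t]]]]
  [L [L [L [R [B t]]] xor [R [B t]]] xor [R t xor [R [B t]]]]
  [L [L [R t xor [R t xor [R [B t]]]]] xor [R [B t]]]
  [L [L [L [R [B t]]] xor [R t xor [R [B t]]]] xor [R [B t]]]
  [L [L [L [R t xor [R [B t]]]] xor [R [B t]]] xor [R [B t]]]
  [L [L [L [L [R [B t]]] xor [R [B t]]] xor [R [B t]]] xor [R [B t]]]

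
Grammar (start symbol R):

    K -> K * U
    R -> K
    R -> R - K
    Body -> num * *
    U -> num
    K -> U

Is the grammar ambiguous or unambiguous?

Unambiguous

(Body is unreachable from R, so its rules don't affect L(R).) The grammar is stratified — R handles '-' (left-recursive), K handles '*', U atoms. Each operator has a fixed associativity and precedence level, so every string has one parse.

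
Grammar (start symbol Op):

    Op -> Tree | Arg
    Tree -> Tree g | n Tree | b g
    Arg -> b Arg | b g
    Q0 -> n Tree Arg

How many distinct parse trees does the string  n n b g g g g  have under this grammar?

10

Parse trees for n n b g g g g (showing first 6 of 10):
  [Op [Tree [Tree [Tree [Tree n [Tree n [Tree b g]]] g] g] g]]
  [Op [Tree [Tree [Tree n [Tree [Tree n [Tree b g]] g]] g] g]]
  [Op [Tree [Tree [Tree n [Tree n [Tree [Tree b g] g]]] g] g]]
  [Op [Tree [Tree n [Tree [Tree [Tree n [Tree b g]] g] g]] g]]
  [Op [Tree [Tree n [Tree [Tree n [Tree [Tree b g] g]] g]] g]]
  [Op [Tree [Tree n [Tree n [Tree [Tree [Tree b g] g] g]]] g]]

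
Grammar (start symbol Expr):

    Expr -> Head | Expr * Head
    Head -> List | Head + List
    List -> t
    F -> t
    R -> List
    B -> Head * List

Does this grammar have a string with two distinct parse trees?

(F, R, B are unreachable from Expr, so their rules don't affect L(Expr).) The grammar is stratified — Expr handles '*' (left-recursive), Head handles '+', List atoms. Each operator has a fixed associativity and precedence level, so every string has one parse.

Unambiguous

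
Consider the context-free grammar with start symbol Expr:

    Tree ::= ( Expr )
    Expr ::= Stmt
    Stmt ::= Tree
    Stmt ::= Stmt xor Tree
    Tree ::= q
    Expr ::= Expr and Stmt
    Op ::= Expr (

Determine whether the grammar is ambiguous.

Unambiguous

(Op is unreachable from Expr, so its rules don't affect L(Expr).) The grammar is stratified — Expr handles 'and' (left-recursive), Stmt handles 'xor', Tree atoms. Each operator has a fixed associativity and precedence level, so every string has one parse.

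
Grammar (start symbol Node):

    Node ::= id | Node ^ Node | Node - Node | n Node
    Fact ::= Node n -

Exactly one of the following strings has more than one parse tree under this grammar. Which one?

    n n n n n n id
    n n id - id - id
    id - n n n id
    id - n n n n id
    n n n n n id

n n n n n n id: 1 tree
n n id - id - id: 9 trees
id - n n n id: 1 tree
id - n n n n id: 1 tree
n n n n n id: 1 tree

n n id - id - id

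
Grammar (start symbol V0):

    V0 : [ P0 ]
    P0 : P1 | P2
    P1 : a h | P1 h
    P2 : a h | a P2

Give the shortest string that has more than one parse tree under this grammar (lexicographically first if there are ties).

length 4: [ a h ] has 2 parse trees

Two derivations of [ a h ]:
  V0 ⇒ [ P0 ] ⇒ [ P1 ] ⇒ [ a h ]
  V0 ⇒ [ P0 ] ⇒ [ P2 ] ⇒ [ a h ]

[ a h ]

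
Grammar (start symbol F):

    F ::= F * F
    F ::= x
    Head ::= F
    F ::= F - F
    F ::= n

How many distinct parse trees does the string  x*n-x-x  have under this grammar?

Parse trees for x*n-x-x:
  [F [F x] * [F [F n] - [F [F x] - [F x]]]]
  [F [F x] * [F [F [F n] - [F x]] - [F x]]]
  [F [F [F x] * [F n]] - [F [F x] - [F x]]]
  [F [F [F x] * [F [F n] - [F x]]] - [F x]]
  [F [F [F [F x] * [F n]] - [F x]] - [F x]]

5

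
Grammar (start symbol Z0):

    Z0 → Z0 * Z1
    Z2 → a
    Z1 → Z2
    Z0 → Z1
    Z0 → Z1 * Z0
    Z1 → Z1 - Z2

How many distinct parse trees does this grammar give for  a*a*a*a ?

Parse trees for a*a*a*a:
  [Z0 [Z0 [Z0 [Z0 [Z1 [Z2 a]]] * [Z1 [Z2 a]]] * [Z1 [Z2 a]]] * [Z1 [Z2 a]]]
  [Z0 [Z0 [Z0 [Z1 [Z2 a]] * [Z0 [Z1 [Z2 a]]]] * [Z1 [Z2 a]]] * [Z1 [Z2 a]]]
  [Z0 [Z0 [Z1 [Z2 a]] * [Z0 [Z0 [Z1 [Z2 a]]] * [Z1 [Z2 a]]]] * [Z1 [Z2 a]]]
  [Z0 [Z0 [Z1 [Z2 a]] * [Z0 [Z1 [Z2 a]] * [Z0 [Z1 [Z2 a]]]]] * [Z1 [Z2 a]]]
  [Z0 [Z1 [Z2 a]] * [Z0 [Z0 [Z0 [Z1 [Z2 a]]] * [Z1 [Z2 a]]] * [Z1 [Z2 a]]]]
  [Z0 [Z1 [Z2 a]] * [Z0 [Z0 [Z1 [Z2 a]] * [Z0 [Z1 [Z2 a]]]] * [Z1 [Z2 a]]]]
  [Z0 [Z1 [Z2 a]] * [Z0 [Z1 [Z2 a]] * [Z0 [Z0 [Z1 [Z2 a]]] * [Z1 [Z2 a]]]]]
  [Z0 [Z1 [Z2 a]] * [Z0 [Z1 [Z2 a]] * [Z0 [Z1 [Z2 a]] * [Z0 [Z1 [Z2 a]]]]]]

8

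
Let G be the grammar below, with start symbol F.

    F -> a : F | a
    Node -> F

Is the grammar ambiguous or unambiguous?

(Node is unreachable from F, so its rules don't affect L(F).) Right-recursive list with a separator: after each atom, whether the separator follows determines the rule. One parse per string.

Unambiguous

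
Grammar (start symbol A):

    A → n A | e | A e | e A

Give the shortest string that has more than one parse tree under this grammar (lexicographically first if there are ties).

length 1: no string has ≥2 trees
length 2: e e has 2 parse trees

Two derivations of e e:
  A ⇒ A e ⇒ e e
  A ⇒ e A ⇒ e e

e e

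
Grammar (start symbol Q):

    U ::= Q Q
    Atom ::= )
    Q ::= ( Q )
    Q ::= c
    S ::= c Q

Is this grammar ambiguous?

Unambiguous

Only Q is reachable from Q; ignoring the rest: L(Q) is { openⁿ atom closeⁿ : n ≥ 0 }. The bracket depth fixes n, and the derivation is forced at every step.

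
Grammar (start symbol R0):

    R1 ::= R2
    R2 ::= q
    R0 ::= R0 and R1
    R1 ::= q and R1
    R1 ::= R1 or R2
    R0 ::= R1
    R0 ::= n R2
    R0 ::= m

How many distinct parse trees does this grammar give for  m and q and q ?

2

Parse trees for m and q and q:
  [R0 [R0 m] and [R1 q and [R1 [R2 q]]]]
  [R0 [R0 [R0 m] and [R1 [R2 q]]] and [R1 [R2 q]]]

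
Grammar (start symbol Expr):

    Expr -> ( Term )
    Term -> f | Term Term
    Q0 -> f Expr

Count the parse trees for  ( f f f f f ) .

14

Parse trees for ( f f f f f ) (showing first 6 of 14):
  [Expr ( [Term [Term f] [Term [Term f] [Term [Term f] [Term [Term f] [Term f]]]]] )]
  [Expr ( [Term [Term f] [Term [Term f] [Term [Term [Term f] [Term f]] [Term f]]]] )]
  [Expr ( [Term [Term f] [Term [Term [Term f] [Term f]] [Term [Term f] [Term f]]]] )]
  [Expr ( [Term [Term f] [Term [Term [Term f] [Term [Term f] [Term f]]] [Term f]]] )]
  [Expr ( [Term [Term f] [Term [Term [Term [Term f] [Term f]] [Term f]] [Term f]]] )]
  [Expr ( [Term [Term [Term f] [Term f]] [Term [Term f] [Term [Term f] [Term f]]]] )]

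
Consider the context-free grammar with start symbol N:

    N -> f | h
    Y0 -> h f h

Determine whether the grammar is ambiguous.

(Y0 is unreachable from N, so its rules don't affect L(N).) Restricted to the reachable nonterminals, every rule has the form A → t or A → t B, and no two rules for the same A share a first terminal. The grammar encodes a DFA — one run per string.

Unambiguous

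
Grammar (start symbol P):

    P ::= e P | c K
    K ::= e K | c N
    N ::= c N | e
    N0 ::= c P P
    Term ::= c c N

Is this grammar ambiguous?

Unambiguous

Only P, K, N are reachable from P; ignoring the rest: The reachable rules are right-linear with at most one rule per (nonterminal, next-terminal) pair. Each input token forces the next rule, so parsing is deterministic.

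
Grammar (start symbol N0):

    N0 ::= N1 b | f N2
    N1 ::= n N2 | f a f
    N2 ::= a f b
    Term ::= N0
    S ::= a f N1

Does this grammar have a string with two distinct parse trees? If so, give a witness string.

Witness: f a f b

Derivation 1: N0 ⇒ N1 b ⇒ f a f b
Derivation 2: N0 ⇒ f N2 ⇒ f a f b

Two distinct leftmost derivations for the same string.

Ambiguous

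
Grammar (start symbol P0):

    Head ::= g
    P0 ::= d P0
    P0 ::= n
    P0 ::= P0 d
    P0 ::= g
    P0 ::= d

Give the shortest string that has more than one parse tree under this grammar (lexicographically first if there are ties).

length 1: no string has ≥2 trees
length 2: d d has 2 parse trees

Two derivations of d d:
  P0 ⇒ d P0 ⇒ d d
  P0 ⇒ P0 d ⇒ d d

d d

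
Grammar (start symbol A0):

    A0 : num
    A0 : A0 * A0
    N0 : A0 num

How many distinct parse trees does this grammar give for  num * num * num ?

Parse trees for num * num * num:
  [A0 [A0 num] * [A0 [A0 num] * [A0 num]]]
  [A0 [A0 [A0 num] * [A0 num]] * [A0 num]]

2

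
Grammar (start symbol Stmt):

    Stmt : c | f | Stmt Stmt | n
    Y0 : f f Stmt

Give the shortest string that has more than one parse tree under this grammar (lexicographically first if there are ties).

c c c

length 1: no string has ≥2 trees
length 2: no string has ≥2 trees
length 3: c c c has 2 parse trees

Two derivations of c c c:
  Stmt ⇒ Stmt Stmt ⇒ c Stmt ⇒ c Stmt Stmt ⇒ c c Stmt ⇒ c c c
  Stmt ⇒ Stmt Stmt ⇒ Stmt Stmt Stmt ⇒ c Stmt Stmt ⇒ c c Stmt ⇒ c c c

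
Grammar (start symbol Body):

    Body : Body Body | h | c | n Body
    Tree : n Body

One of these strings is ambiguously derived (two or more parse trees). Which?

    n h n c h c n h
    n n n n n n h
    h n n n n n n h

n h n c h c n h

n h n c h c n h: 76 trees
n n n n n n h: 1 tree
h n n n n n n h: 1 tree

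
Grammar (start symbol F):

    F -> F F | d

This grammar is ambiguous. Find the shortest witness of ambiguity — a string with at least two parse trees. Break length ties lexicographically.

d d d

length 1: no string has ≥2 trees
length 2: no string has ≥2 trees
length 3: d d d has 2 parse trees

Two derivations of d d d:
  F ⇒ F F ⇒ F F F ⇒ d F F ⇒ d d F ⇒ d d d
  F ⇒ F F ⇒ d F ⇒ d F F ⇒ d d F ⇒ d d d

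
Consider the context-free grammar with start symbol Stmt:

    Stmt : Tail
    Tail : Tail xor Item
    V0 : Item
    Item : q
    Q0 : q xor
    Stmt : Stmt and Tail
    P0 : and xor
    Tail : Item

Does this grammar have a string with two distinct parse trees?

Unambiguous

(Q0, P0, V0 are unreachable from Stmt, so their rules don't affect L(Stmt).) This is a standard precedence ladder (Stmt over Tail over Item), with each level left-recursive on its own operator ('and' at Stmt, 'xor' at Tail). That structure is LR(1), hence unambiguous.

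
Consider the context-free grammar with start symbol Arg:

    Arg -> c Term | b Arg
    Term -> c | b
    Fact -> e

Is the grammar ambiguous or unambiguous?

Unambiguous

(Fact is unreachable from Arg, so its rules don't affect L(Arg).) The reachable rules are right-linear with at most one rule per (nonterminal, next-terminal) pair. Each input token forces the next rule, so parsing is deterministic.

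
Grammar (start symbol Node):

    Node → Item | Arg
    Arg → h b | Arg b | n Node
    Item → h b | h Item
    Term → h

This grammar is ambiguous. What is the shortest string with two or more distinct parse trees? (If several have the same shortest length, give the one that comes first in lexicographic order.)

h b

length 2: h b has 2 parse trees

Two derivations of h b:
  Node ⇒ Item ⇒ h b
  Node ⇒ Arg ⇒ h b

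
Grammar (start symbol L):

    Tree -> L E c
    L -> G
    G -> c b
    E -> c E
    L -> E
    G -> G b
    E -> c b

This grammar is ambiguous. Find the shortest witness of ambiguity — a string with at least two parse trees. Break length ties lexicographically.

length 2: c b has 2 parse trees

Two derivations of c b:
  L ⇒ G ⇒ c b
  L ⇒ E ⇒ c b

c b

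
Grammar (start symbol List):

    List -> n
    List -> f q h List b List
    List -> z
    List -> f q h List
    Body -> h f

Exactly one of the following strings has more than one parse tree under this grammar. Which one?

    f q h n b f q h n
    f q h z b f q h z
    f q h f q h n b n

f q h f q h n b n

f q h n b f q h n: 1 tree
f q h z b f q h z: 1 tree
f q h f q h n b n: 2 trees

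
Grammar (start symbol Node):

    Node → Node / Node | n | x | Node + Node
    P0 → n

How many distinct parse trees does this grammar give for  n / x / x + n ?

5

Parse trees for n / x / x + n:
  [Node [Node n] / [Node [Node x] / [Node [Node x] + [Node n]]]]
  [Node [Node n] / [Node [Node [Node x] / [Node x]] + [Node n]]]
  [Node [Node [Node n] / [Node x]] / [Node [Node x] + [Node n]]]
  [Node [Node [Node n] / [Node [Node x] / [Node x]]] + [Node n]]
  [Node [Node [Node [Node n] / [Node x]] / [Node x]] + [Node n]]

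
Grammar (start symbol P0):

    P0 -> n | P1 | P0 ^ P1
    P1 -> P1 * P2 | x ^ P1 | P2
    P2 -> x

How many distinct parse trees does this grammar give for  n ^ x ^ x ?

Parse trees for n ^ x ^ x:
  [P0 [P0 n] ^ [P1 x ^ [P1 [P2 x]]]]
  [P0 [P0 [P0 n] ^ [P1 [P2 x]]] ^ [P1 [P2 x]]]

2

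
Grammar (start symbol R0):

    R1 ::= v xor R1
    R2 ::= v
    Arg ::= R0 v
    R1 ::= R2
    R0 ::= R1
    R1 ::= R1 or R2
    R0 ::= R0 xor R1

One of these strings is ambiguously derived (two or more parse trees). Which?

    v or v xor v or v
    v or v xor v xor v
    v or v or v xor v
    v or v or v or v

v or v xor v xor v

v or v xor v or v: 1 tree
v or v xor v xor v: 2 trees
v or v or v xor v: 1 tree
v or v or v or v: 1 tree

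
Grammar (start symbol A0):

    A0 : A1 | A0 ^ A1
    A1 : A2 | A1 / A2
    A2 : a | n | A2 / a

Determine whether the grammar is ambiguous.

Ambiguous

Witness: a / a

Derivation 1: A0 ⇒ A1 ⇒ A2 ⇒ A2 / a ⇒ a / a
Derivation 2: A0 ⇒ A1 ⇒ A1 / A2 ⇒ A2 / A2 ⇒ a / A2 ⇒ a / a

Two distinct leftmost derivations for the same string.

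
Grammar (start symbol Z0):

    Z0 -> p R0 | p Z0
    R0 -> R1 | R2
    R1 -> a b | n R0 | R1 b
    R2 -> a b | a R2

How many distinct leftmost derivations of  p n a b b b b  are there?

5

Parse trees for p n a b b b b:
  [Z0 p [R0 [R1 n [R0 [R1 [R1 [R1 [R1 a b] b] b] b]]]]]
  [Z0 p [R0 [R1 [R1 n [R0 [R1 [R1 [R1 a b] b] b]]] b]]]
  [Z0 p [R0 [R1 [R1 [R1 n [R0 [R1 [R1 a b] b]]] b] b]]]
  [Z0 p [R0 [R1 [R1 [R1 [R1 n [R0 [R1 a b]]] b] b] b]]]
  [Z0 p [R0 [R1 [R1 [R1 [R1 n [R0 [R2 a b]]] b] b] b]]]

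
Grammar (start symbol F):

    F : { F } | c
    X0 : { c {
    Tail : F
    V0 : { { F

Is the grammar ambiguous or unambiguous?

Unambiguous

(X0, Tail, V0 are unreachable from F, so their rules don't affect L(F).) Each string is a nest of matched brackets around a single atom. An opening bracket forces the recursive rule; an atom forces the base rule.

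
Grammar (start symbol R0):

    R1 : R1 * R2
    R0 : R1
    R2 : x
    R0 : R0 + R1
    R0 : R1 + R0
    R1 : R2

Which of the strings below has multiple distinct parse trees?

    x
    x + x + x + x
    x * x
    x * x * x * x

x + x + x + x

x: 1 tree
x + x + x + x: 8 trees
x * x: 1 tree
x * x * x * x: 1 tree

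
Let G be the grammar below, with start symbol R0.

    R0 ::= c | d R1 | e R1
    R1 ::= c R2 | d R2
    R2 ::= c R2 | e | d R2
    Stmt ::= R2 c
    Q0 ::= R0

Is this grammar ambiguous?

Unambiguous

(Stmt, Q0 are unreachable from R0, so their rules don't affect L(R0).) The reachable rules are right-linear with at most one rule per (nonterminal, next-terminal) pair. Each input token forces the next rule, so parsing is deterministic.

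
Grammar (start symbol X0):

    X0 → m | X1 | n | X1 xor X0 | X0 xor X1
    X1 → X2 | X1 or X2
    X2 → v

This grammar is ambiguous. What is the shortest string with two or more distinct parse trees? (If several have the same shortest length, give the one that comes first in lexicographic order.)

length 1: no string has ≥2 trees
length 3: v xor v has 2 parse trees

Two derivations of v xor v:
  X0 ⇒ X1 xor X0 ⇒ X2 xor X0 ⇒ v xor X0 ⇒ v xor X1 ⇒ v xor X2 ⇒ v xor v
  X0 ⇒ X0 xor X1 ⇒ X1 xor X1 ⇒ X2 xor X1 ⇒ v xor X1 ⇒ v xor X2 ⇒ v xor v

v xor v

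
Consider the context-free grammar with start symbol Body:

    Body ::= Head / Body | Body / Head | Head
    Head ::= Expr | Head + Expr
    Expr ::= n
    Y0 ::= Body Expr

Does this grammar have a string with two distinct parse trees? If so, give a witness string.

Ambiguous

Witness: n / n

Derivation 1: Body ⇒ Head / Body ⇒ Expr / Body ⇒ n / Body ⇒ n / Head ⇒ n / Expr ⇒ n / n
Derivation 2: Body ⇒ Body / Head ⇒ Head / Head ⇒ Expr / Head ⇒ n / Head ⇒ n / Expr ⇒ n / n

Two distinct leftmost derivations for the same string.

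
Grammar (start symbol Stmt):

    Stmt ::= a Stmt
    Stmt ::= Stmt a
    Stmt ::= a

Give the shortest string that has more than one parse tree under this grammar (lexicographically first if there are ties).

length 1: no string has ≥2 trees
length 2: a a has 2 parse trees

Two derivations of a a:
  Stmt ⇒ a Stmt ⇒ a a
  Stmt ⇒ Stmt a ⇒ a a

a a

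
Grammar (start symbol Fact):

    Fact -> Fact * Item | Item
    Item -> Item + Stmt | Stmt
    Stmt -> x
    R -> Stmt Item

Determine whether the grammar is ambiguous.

(R is unreachable from Fact, so its rules don't affect L(Fact).) Fact → Fact * Item | Item  ;  Item → Item + Stmt | Stmt  — a left-associative chain with Stmt at the bottom. Each string factors uniquely by precedence.

Unambiguous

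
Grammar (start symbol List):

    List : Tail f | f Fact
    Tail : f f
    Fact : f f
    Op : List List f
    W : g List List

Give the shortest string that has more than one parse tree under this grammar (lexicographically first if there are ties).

f f f

length 3: f f f has 2 parse trees

Two derivations of f f f:
  List ⇒ Tail f ⇒ f f f
  List ⇒ f Fact ⇒ f f f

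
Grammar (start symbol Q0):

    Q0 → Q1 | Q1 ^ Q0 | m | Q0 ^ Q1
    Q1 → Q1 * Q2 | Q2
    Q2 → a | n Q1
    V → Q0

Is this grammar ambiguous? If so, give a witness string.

Witness: a ^ a

Derivation 1: Q0 ⇒ Q1 ^ Q0 ⇒ Q2 ^ Q0 ⇒ a ^ Q0 ⇒ a ^ Q1 ⇒ a ^ Q2 ⇒ a ^ a
Derivation 2: Q0 ⇒ Q0 ^ Q1 ⇒ Q1 ^ Q1 ⇒ Q2 ^ Q1 ⇒ a ^ Q1 ⇒ a ^ Q2 ⇒ a ^ a

Two distinct leftmost derivations for the same string.

Ambiguous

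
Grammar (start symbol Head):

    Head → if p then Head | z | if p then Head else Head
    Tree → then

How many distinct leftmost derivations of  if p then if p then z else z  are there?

2

Parse trees for if p then if p then z else z:
  [Head if p then [Head if p then [Head z] else [Head z]]]
  [Head if p then [Head if p then [Head z]] else [Head z]]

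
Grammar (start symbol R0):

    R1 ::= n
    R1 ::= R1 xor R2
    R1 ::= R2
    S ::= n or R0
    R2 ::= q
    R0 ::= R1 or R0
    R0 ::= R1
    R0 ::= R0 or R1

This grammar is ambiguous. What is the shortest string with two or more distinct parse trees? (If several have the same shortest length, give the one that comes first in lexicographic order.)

length 1: no string has ≥2 trees
length 3: n or n has 2 parse trees

Two derivations of n or n:
  R0 ⇒ R1 or R0 ⇒ n or R0 ⇒ n or R1 ⇒ n or n
  R0 ⇒ R0 or R1 ⇒ R1 or R1 ⇒ n or R1 ⇒ n or n

n or n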